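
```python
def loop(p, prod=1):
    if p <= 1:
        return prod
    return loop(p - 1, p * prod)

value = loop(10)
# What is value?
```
Call trace:
loop(p=10, prod=1)
  loop(p=9, prod=10)
    loop(p=8, prod=90)
      loop(p=7, prod=720)
        loop(p=6, prod=5040)
          loop(p=5, prod=30240)
            loop(p=4, prod=151200)
              loop(p=3, prod=604800)
                loop(p=2, prod=1814400)
                  loop(p=1, prod=3628800)
                  -> return 3628800
                -> return 3628800
              -> return 3628800
            -> return 3628800
          -> return 3628800
        -> return 3628800
      -> return 3628800
    -> return 3628800
  -> return 3628800
-> return 3628800

Final answer: 3628800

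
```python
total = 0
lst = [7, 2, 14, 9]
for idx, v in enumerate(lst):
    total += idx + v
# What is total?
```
Trace:
  total=0
  total=7, idx=0, v=7
  total=10, idx=1, v=2
  total=26, idx=2, v=14
  total=38, idx=3, v=9

Final answer: 38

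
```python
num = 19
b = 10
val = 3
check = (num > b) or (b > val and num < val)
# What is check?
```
Trace:
  num=19
  num=19, b=10
  num=19, b=10, val=3
  num=19, b=10, val=3, check=True

Final answer: True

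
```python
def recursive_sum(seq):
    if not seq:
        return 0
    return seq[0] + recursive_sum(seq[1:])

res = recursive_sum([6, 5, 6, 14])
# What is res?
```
Call trace:
recursive_sum(seq=[6, 5, 6, 14])
  recursive_sum(seq=[5, 6, 14])
    recursive_sum(seq=[6, 14])
      recursive_sum(seq=[14])
        recursive_sum(seq=[])
        -> return 0
      -> return 14
    -> return 20
  -> return 25
-> return 31

Final answer: 31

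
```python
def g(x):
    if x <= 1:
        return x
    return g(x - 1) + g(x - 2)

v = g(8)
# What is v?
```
Call trace (a repeated sub-call is expanded the first time; later identical calls just restate its return value):
g(x=8)
  g(x=7)
    g(x=6)
      g(x=5)
        g(x=4)
          g(x=3)
            g(x=2)
              g(x=1)
              -> return 1
              g(x=0)
              -> return 0
            -> return 1
            g(x=1)
            -> return 1
          -> return 2
          g(x=2) -> return 1  (same call as traced above)
        -> return 3
        g(x=3) -> return 2  (same call as traced above)
      -> return 5
      g(x=4) -> return 3  (same call as traced above)
    -> return 8
    g(x=5) -> return 5  (same call as traced above)
  -> return 13
  g(x=6) -> return 8  (same call as traced above)
-> return 21

Final answer: 21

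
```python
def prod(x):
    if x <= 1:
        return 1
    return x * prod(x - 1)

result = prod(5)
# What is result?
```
Call trace:
prod(x=5)
  prod(x=4)
    prod(x=3)
      prod(x=2)
        prod(x=1)
        -> return 1
      -> return 2
    -> return 6
  -> return 24
-> return 120

Final answer: 120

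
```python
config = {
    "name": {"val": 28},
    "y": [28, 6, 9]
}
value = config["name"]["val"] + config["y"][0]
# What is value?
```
Trace:
  config={'name': {'val': 28}, 'y': [28, 6, 9]}
  config={'name': {'val': 28}, 'y': [28, 6, 9]}, value=56

Final answer: 56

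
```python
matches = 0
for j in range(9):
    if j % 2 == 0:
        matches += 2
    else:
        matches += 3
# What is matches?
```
Trace:
  matches=0
  matches=2, j=0
  matches=5, j=1
  matches=7, j=2
  matches=10, j=3
  matches=12, j=4
  matches=15, j=5
  matches=17, j=6
  matches=20, j=7
  matches=22, j=8

Final answer: 22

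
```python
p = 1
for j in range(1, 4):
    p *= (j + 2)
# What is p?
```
Trace:
  p=1
  p=3, j=1
  p=12, j=2
  p=60, j=3

Final answer: 60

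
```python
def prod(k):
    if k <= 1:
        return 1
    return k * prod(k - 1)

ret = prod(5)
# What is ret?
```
Call trace:
prod(k=5)
  prod(k=4)
    prod(k=3)
      prod(k=2)
        prod(k=1)
        -> return 1
      -> return 2
    -> return 6
  -> return 24
-> return 120

Final answer: 120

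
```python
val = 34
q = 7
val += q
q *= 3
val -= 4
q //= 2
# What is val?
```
Trace:
  val=34
  val=34, q=7
  val=41, q=7
  val=41, q=21
  val=37, q=21
  val=37, q=10

Final answer: 37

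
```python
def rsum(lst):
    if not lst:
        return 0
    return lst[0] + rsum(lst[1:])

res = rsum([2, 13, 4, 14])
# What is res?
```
Call trace:
rsum(lst=[2, 13, 4, 14])
  rsum(lst=[13, 4, 14])
    rsum(lst=[4, 14])
      rsum(lst=[14])
        rsum(lst=[])
        -> return 0
      -> return 14
    -> return 18
  -> return 31
-> return 33

Final answer: 33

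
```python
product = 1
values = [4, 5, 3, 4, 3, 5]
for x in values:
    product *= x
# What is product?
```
Trace:
  product=1
  product=4, x=4
  product=20, x=5
  product=60, x=3
  product=240, x=4
  product=720, x=3
  product=3600, x=5

Final answer: 3600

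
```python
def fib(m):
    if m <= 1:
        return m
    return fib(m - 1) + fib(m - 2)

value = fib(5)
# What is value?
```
Call trace (a repeated sub-call is expanded the first time; later identical calls just restate its return value):
fib(m=5)
  fib(m=4)
    fib(m=3)
      fib(m=2)
        fib(m=1)
        -> return 1
        fib(m=0)
        -> return 0
      -> return 1
      fib(m=1)
      -> return 1
    -> return 2
    fib(m=2) -> return 1  (same call as traced above)
  -> return 3
  fib(m=3) -> return 2  (same call as traced above)
-> return 5

Final answer: 5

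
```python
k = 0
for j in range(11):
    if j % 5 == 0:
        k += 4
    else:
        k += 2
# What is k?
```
Trace:
  k=0
  k=4, j=0
  k=6, j=1
  k=8, j=2
  k=10, j=3
  k=12, j=4
  k=16, j=5
  k=18, j=6
  k=20, j=7
  k=22, j=8
  k=24, j=9
  k=28, j=10

Final answer: 28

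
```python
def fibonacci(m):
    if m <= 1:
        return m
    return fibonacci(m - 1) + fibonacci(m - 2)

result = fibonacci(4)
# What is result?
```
Call trace (a repeated sub-call is expanded the first time; later identical calls just restate its return value):
fibonacci(m=4)
  fibonacci(m=3)
    fibonacci(m=2)
      fibonacci(m=1)
      -> return 1
      fibonacci(m=0)
      -> return 0
    -> return 1
    fibonacci(m=1)
    -> return 1
  -> return 2
  fibonacci(m=2) -> return 1  (same call as traced above)
-> return 3

Final answer: 3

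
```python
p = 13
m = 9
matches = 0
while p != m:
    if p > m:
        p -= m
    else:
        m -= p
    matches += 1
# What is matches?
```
Trace:
  p=13
  p=13, m=9
  p=13, m=9, matches=0
  p=4, m=9, matches=1
  p=4, m=5, matches=2
  p=4, m=1, matches=3
  p=3, m=1, matches=4
  p=2, m=1, matches=5
  p=1, m=1, matches=6

Final answer: 6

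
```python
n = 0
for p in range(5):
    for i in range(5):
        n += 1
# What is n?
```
Trace:
  n=0
  n=1, p=0, i=0
  n=2, p=0, i=1
  n=3, p=0, i=2
  n=4, p=0, i=3
  n=5, p=0, i=4
  n=6, p=1, i=0
  n=7, p=1, i=1
  n=8, p=1, i=2
  n=9, p=1, i=3
  n=10, p=1, i=4
  n=11, p=2, i=0
  n=12, p=2, i=1
  n=13, p=2, i=2
  n=14, p=2, i=3
  n=15, p=2, i=4
  n=16, p=3, i=0
  n=17, p=3, i=1
  n=18, p=3, i=2
  n=19, p=3, i=3
  n=20, p=3, i=4
  n=21, p=4, i=0
  n=22, p=4, i=1
  n=23, p=4, i=2
  n=24, p=4, i=3
  n=25, p=4, i=4

Final answer: 25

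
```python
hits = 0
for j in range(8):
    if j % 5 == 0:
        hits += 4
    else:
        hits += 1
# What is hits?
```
Trace:
  hits=0
  hits=4, j=0
  hits=5, j=1
  hits=6, j=2
  hits=7, j=3
  hits=8, j=4
  hits=12, j=5
  hits=13, j=6
  hits=14, j=7

Final answer: 14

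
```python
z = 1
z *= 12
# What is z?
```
Trace:
  z=1
  z=12

Final answer: 12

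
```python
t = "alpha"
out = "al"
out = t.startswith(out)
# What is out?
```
Trace:
  t='alpha'
  t='alpha', out='al'
  t='alpha', out=True

Final answer: True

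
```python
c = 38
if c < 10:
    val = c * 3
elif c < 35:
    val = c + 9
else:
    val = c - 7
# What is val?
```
Trace:
  c=38
  c=38, val=31

Final answer: 31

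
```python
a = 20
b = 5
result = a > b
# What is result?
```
Trace:
  a=20
  a=20, b=5
  a=20, b=5, result=True

Final answer: True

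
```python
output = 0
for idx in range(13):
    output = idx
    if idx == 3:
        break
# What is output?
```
Trace:
  output=0
  output=0, idx=0
  output=1, idx=1
  output=2, idx=2
  output=3, idx=3

Final answer: 3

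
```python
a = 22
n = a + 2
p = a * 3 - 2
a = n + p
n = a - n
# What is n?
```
Trace:
  a=22
  a=22, n=24
  a=22, n=24, p=64
  a=88, n=24, p=64
  a=88, n=64, p=64

Final answer: 64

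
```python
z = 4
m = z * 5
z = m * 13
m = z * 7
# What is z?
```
Trace:
  z=4
  z=4, m=20
  z=260, m=20
  z=260, m=1820

Final answer: 260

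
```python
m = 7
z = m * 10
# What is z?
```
Trace:
  m=7
  m=7, z=70

Final answer: 70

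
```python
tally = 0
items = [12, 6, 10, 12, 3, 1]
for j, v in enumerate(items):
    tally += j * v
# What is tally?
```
Trace:
  tally=0
  tally=0, j=0, v=12
  tally=6, j=1, v=6
  tally=26, j=2, v=10
  tally=62, j=3, v=12
  tally=74, j=4, v=3
  tally=79, j=5, v=1

Final answer: 79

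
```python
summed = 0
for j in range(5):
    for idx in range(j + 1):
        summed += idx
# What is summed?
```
Trace:
  summed=0
  summed=0, j=0, idx=0
  summed=0, j=1, idx=0
  summed=1, j=1, idx=1
  summed=1, j=2, idx=0
  summed=2, j=2, idx=1
  summed=4, j=2, idx=2
  summed=4, j=3, idx=0
  summed=5, j=3, idx=1
  summed=7, j=3, idx=2
  summed=10, j=3, idx=3
  summed=10, j=4, idx=0
  summed=11, j=4, idx=1
  summed=13, j=4, idx=2
  summed=16, j=4, idx=3
  summed=20, j=4, idx=4

Final answer: 20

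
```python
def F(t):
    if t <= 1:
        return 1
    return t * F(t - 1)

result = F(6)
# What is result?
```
Call trace:
F(t=6)
  F(t=5)
    F(t=4)
      F(t=3)
        F(t=2)
          F(t=1)
          -> return 1
        -> return 2
      -> return 6
    -> return 24
  -> return 120
-> return 720

Final answer: 720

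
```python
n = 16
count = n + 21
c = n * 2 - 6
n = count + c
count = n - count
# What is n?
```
Trace:
  n=16
  n=16, count=37
  n=16, count=37, c=26
  n=63, count=37, c=26
  n=63, count=26, c=26

Final answer: 63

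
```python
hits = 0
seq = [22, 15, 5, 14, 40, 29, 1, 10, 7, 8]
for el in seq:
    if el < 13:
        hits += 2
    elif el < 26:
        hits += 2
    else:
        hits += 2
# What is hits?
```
Trace:
  hits=0
  hits=2, el=22
  hits=4, el=15
  hits=6, el=5
  hits=8, el=14
  hits=10, el=40
  hits=12, el=29
  hits=14, el=1
  hits=16, el=10
  hits=18, el=7
  hits=20, el=8

Final answer: 20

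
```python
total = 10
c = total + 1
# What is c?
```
Trace:
  total=10
  total=10, c=11

Final answer: 11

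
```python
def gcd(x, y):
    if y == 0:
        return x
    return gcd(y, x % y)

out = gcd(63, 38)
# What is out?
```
Call trace:
gcd(x=63, y=38)
  gcd(x=38, y=25)
    gcd(x=25, y=13)
      gcd(x=13, y=12)
        gcd(x=12, y=1)
          gcd(x=1, y=0)
          -> return 1
        -> return 1
      -> return 1
    -> return 1
  -> return 1
-> return 1

Final answer: 1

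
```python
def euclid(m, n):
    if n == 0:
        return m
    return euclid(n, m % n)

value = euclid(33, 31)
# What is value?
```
Call trace:
euclid(m=33, n=31)
  euclid(m=31, n=2)
    euclid(m=2, n=1)
      euclid(m=1, n=0)
      -> return 1
    -> return 1
  -> return 1
-> return 1

Final answer: 1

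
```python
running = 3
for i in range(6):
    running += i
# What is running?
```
Trace:
  running=3
  running=3, i=0
  running=4, i=1
  running=6, i=2
  running=9, i=3
  running=13, i=4
  running=18, i=5

Final answer: 18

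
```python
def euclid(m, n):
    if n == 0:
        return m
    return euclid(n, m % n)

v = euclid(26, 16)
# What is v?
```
Call trace:
euclid(m=26, n=16)
  euclid(m=16, n=10)
    euclid(m=10, n=6)
      euclid(m=6, n=4)
        euclid(m=4, n=2)
          euclid(m=2, n=0)
          -> return 2
        -> return 2
      -> return 2
    -> return 2
  -> return 2
-> return 2

Final answer: 2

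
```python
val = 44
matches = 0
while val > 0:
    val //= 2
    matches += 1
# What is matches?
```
Trace:
  val=44
  val=44, matches=0
  val=22, matches=1
  val=11, matches=2
  val=5, matches=3
  val=2, matches=4
  val=1, matches=5
  val=0, matches=6

Final answer: 6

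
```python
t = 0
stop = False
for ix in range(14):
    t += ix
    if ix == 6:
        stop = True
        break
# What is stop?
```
Trace:
  t=0
  t=0, stop=False
  t=0, stop=False, ix=0
  t=1, stop=False, ix=1
  t=3, stop=False, ix=2
  t=6, stop=False, ix=3
  t=10, stop=False, ix=4
  t=15, stop=False, ix=5
  t=21, stop=True, ix=6

Final answer: True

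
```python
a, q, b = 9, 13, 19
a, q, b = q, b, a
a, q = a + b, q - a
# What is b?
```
Trace:
  a=9, q=13, b=19
  a=13, q=19, b=9
  a=22, q=6, b=9

Final answer: 9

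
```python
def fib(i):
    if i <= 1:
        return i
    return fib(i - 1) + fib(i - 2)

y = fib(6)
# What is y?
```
Call trace (a repeated sub-call is expanded the first time; later identical calls just restate its return value):
fib(i=6)
  fib(i=5)
    fib(i=4)
      fib(i=3)
        fib(i=2)
          fib(i=1)
          -> return 1
          fib(i=0)
          -> return 0
        -> return 1
        fib(i=1)
        -> return 1
      -> return 2
      fib(i=2) -> return 1  (same call as traced above)
    -> return 3
    fib(i=3) -> return 2  (same call as traced above)
  -> return 5
  fib(i=4) -> return 3  (same call as traced above)
-> return 8

Final answer: 8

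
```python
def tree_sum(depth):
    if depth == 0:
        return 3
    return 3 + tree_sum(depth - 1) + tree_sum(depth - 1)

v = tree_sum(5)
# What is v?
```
Call trace (a repeated sub-call is expanded the first time; later identical calls just restate its return value):
tree_sum(depth=5)
  tree_sum(depth=4)
    tree_sum(depth=3)
      tree_sum(depth=2)
        tree_sum(depth=1)
          tree_sum(depth=0)
          -> return 3
          tree_sum(depth=0)
          -> return 3
        -> return 9
        tree_sum(depth=1) -> return 9  (same call as traced above)
      -> return 21
      tree_sum(depth=2) -> return 21  (same call as traced above)
    -> return 45
    tree_sum(depth=3) -> return 45  (same call as traced above)
  -> return 93
  tree_sum(depth=4) -> return 93  (same call as traced above)
-> return 189

Final answer: 189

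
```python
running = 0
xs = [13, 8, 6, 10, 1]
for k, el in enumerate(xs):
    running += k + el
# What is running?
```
Trace:
  running=0
  running=13, k=0, el=13
  running=22, k=1, el=8
  running=30, k=2, el=6
  running=43, k=3, el=10
  running=48, k=4, el=1

Final answer: 48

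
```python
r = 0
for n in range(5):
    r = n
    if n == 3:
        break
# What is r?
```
Trace:
  r=0
  r=0, n=0
  r=1, n=1
  r=2, n=2
  r=3, n=3

Final answer: 3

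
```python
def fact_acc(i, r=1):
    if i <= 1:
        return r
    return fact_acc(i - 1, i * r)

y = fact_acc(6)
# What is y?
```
Call trace:
fact_acc(i=6, r=1)
  fact_acc(i=5, r=6)
    fact_acc(i=4, r=30)
      fact_acc(i=3, r=120)
        fact_acc(i=2, r=360)
          fact_acc(i=1, r=720)
          -> return 720
        -> return 720
      -> return 720
    -> return 720
  -> return 720
-> return 720

Final answer: 720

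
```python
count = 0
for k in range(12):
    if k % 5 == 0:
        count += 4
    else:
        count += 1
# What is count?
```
Trace:
  count=0
  count=4, k=0
  count=5, k=1
  count=6, k=2
  count=7, k=3
  count=8, k=4
  count=12, k=5
  count=13, k=6
  count=14, k=7
  count=15, k=8
  count=16, k=9
  count=20, k=10
  count=21, k=11

Final answer: 21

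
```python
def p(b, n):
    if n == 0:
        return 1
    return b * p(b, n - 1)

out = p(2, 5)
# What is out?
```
Call trace:
p(b=2, n=5)
  p(b=2, n=4)
    p(b=2, n=3)
      p(b=2, n=2)
        p(b=2, n=1)
          p(b=2, n=0)
          -> return 1
        -> return 2
      -> return 4
    -> return 8
  -> return 16
-> return 32

Final answer: 32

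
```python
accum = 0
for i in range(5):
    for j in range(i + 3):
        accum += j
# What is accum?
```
Trace:
  accum=0
  accum=0, i=0, j=0
  accum=1, i=0, j=1
  accum=3, i=0, j=2
  accum=3, i=1, j=0
  accum=4, i=1, j=1
  accum=6, i=1, j=2
  accum=9, i=1, j=3
  accum=9, i=2, j=0
  accum=10, i=2, j=1
  accum=12, i=2, j=2
  accum=15, i=2, j=3
  accum=19, i=2, j=4
  accum=19, i=3, j=0
  accum=20, i=3, j=1
  accum=22, i=3, j=2
  accum=25, i=3, j=3
  accum=29, i=3, j=4
  accum=34, i=3, j=5
  accum=34, i=4, j=0
  accum=35, i=4, j=1
  accum=37, i=4, j=2
  accum=40, i=4, j=3
  accum=44, i=4, j=4
  accum=49, i=4, j=5
  accum=55, i=4, j=6

Final answer: 55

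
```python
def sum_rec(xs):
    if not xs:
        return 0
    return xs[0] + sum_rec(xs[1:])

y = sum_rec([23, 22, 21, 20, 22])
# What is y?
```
Call trace:
sum_rec(xs=[23, 22, 21, 20, 22])
  sum_rec(xs=[22, 21, 20, 22])
    sum_rec(xs=[21, 20, 22])
      sum_rec(xs=[20, 22])
        sum_rec(xs=[22])
          sum_rec(xs=[])
          -> return 0
        -> return 22
      -> return 42
    -> return 63
  -> return 85
-> return 108

Final answer: 108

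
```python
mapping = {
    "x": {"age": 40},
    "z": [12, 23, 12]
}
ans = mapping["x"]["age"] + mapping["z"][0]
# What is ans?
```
Trace:
  mapping={'x': {'age': 40}, 'z': [12, 23, 12]}
  mapping={'x': {'age': 40}, 'z': [12, 23, 12]}, ans=52

Final answer: 52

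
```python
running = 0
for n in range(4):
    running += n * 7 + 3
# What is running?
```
Trace:
  running=0
  running=3, n=0
  running=13, n=1
  running=30, n=2
  running=54, n=3

Final answer: 54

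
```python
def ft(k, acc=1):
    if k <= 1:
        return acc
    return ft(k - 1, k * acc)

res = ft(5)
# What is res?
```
Call trace:
ft(k=5, acc=1)
  ft(k=4, acc=5)
    ft(k=3, acc=20)
      ft(k=2, acc=60)
        ft(k=1, acc=120)
        -> return 120
      -> return 120
    -> return 120
  -> return 120
-> return 120

Final answer: 120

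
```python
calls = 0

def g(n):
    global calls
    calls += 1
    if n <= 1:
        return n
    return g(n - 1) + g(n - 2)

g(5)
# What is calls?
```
Call trace (a repeated sub-call is expanded the first time; later identical calls just restate its return value):
g(n=5)
  g(n=4)
    g(n=3)
      g(n=2)
        g(n=1)
        -> return 1
        g(n=0)
        -> return 0
      -> return 1
      g(n=1)
      -> return 1
    -> return 2
    g(n=2) -> return 1  (same call as traced above)
  -> return 3
  g(n=3) -> return 2  (same call as traced above)
-> return 5

calls is incremented once per call, so count the calls in each subtree. Let C(n) = number of calls made by g(n).
C(0) = C(1) = 1 (base case, no recursion); C(n) = 1 + C(n - 1) + C(n - 2) otherwise.
C(2) = 1 + C(1) + C(0) = 1 + 1 + 1 = 3
C(3) = 1 + C(2) + C(1) = 1 + 3 + 1 = 5
C(4) = 1 + C(3) + C(2) = 1 + 5 + 3 = 9
C(5) = 1 + C(4) + C(3) = 1 + 9 + 5 = 15
calls = C(5) = 15

Final answer: 15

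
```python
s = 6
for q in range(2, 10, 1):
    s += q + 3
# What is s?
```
Trace:
  s=6
  s=11, q=2
  s=17, q=3
  s=24, q=4
  s=32, q=5
  s=41, q=6
  s=51, q=7
  s=62, q=8
  s=74, q=9

Final answer: 74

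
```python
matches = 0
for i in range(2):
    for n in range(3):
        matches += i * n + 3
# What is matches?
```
Trace:
  matches=0
  matches=3, i=0, n=0
  matches=6, i=0, n=1
  matches=9, i=0, n=2
  matches=12, i=1, n=0
  matches=16, i=1, n=1
  matches=21, i=1, n=2

Final answer: 21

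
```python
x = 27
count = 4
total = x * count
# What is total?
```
Trace:
  x=27
  x=27, count=4
  x=27, count=4, total=108

Final answer: 108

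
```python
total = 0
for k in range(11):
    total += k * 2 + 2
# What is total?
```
Trace:
  total=0
  total=2, k=0
  total=6, k=1
  total=12, k=2
  total=20, k=3
  total=30, k=4
  total=42, k=5
  total=56, k=6
  total=72, k=7
  total=90, k=8
  total=110, k=9
  total=132, k=10

Final answer: 132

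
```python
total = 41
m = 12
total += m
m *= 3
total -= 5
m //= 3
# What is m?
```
Trace:
  total=41
  total=41, m=12
  total=53, m=12
  total=53, m=36
  total=48, m=36
  total=48, m=12

Final answer: 12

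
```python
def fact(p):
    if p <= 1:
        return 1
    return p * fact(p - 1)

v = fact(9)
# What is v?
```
Call trace:
fact(p=9)
  fact(p=8)
    fact(p=7)
      fact(p=6)
        fact(p=5)
          fact(p=4)
            fact(p=3)
              fact(p=2)
                fact(p=1)
                -> return 1
              -> return 2
            -> return 6
          -> return 24
        -> return 120
      -> return 720
    -> return 5040
  -> return 40320
-> return 362880

Final answer: 362880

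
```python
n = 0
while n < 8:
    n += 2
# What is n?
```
Trace:
  n=0
  n=2
  n=4
  n=6
  n=8

Final answer: 8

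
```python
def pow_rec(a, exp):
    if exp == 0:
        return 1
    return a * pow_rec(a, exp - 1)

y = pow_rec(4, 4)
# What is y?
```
Call trace:
pow_rec(a=4, exp=4)
  pow_rec(a=4, exp=3)
    pow_rec(a=4, exp=2)
      pow_rec(a=4, exp=1)
        pow_rec(a=4, exp=0)
        -> return 1
      -> return 4
    -> return 16
  -> return 64
-> return 256

Final answer: 256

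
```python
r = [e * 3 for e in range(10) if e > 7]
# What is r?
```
Trace:
  e=0
  e=1
  e=2
  e=3
  e=4
  e=5
  e=6
  e=7
  e=8
  e=9
  r=[24, 27]

Final answer: [24, 27]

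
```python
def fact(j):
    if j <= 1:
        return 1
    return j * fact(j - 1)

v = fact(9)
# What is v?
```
Call trace:
fact(j=9)
  fact(j=8)
    fact(j=7)
      fact(j=6)
        fact(j=5)
          fact(j=4)
            fact(j=3)
              fact(j=2)
                fact(j=1)
                -> return 1
              -> return 2
            -> return 6
          -> return 24
        -> return 120
      -> return 720
    -> return 5040
  -> return 40320
-> return 362880

Final answer: 362880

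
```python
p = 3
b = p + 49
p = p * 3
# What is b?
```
Trace:
  p=3
  p=3, b=52
  p=9, b=52

Final answer: 52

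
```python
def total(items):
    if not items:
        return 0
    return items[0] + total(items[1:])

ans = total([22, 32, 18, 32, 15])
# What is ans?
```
Call trace:
total(items=[22, 32, 18, 32, 15])
  total(items=[32, 18, 32, 15])
    total(items=[18, 32, 15])
      total(items=[32, 15])
        total(items=[15])
          total(items=[])
          -> return 0
        -> return 15
      -> return 47
    -> return 65
  -> return 97
-> return 119

Final answer: 119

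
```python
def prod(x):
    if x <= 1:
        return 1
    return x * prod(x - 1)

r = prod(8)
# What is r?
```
Call trace:
prod(x=8)
  prod(x=7)
    prod(x=6)
      prod(x=5)
        prod(x=4)
          prod(x=3)
            prod(x=2)
              prod(x=1)
              -> return 1
            -> return 2
          -> return 6
        -> return 24
      -> return 120
    -> return 720
  -> return 5040
-> return 40320

Final answer: 40320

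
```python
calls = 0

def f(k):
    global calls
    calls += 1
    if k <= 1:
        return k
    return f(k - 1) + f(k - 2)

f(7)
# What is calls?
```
Call trace (a repeated sub-call is expanded the first time; later identical calls just restate its return value):
f(k=7)
  f(k=6)
    f(k=5)
      f(k=4)
        f(k=3)
          f(k=2)
            f(k=1)
            -> return 1
            f(k=0)
            -> return 0
          -> return 1
          f(k=1)
          -> return 1
        -> return 2
        f(k=2) -> return 1  (same call as traced above)
      -> return 3
      f(k=3) -> return 2  (same call as traced above)
    -> return 5
    f(k=4) -> return 3  (same call as traced above)
  -> return 8
  f(k=5) -> return 5  (same call as traced above)
-> return 13

calls is incremented once per call, so count the calls in each subtree. Let C(k) = number of calls made by f(k).
C(0) = C(1) = 1 (base case, no recursion); C(k) = 1 + C(k - 1) + C(k - 2) otherwise.
C(2) = 1 + C(1) + C(0) = 1 + 1 + 1 = 3
C(3) = 1 + C(2) + C(1) = 1 + 3 + 1 = 5
C(4) = 1 + C(3) + C(2) = 1 + 5 + 3 = 9
C(5) = 1 + C(4) + C(3) = 1 + 9 + 5 = 15
C(6) = 1 + C(5) + C(4) = 1 + 15 + 9 = 25
C(7) = 1 + C(6) + C(5) = 1 + 25 + 15 = 41
calls = C(7) = 41

Final answer: 41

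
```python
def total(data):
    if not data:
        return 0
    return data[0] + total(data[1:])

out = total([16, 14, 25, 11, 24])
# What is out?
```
Call trace:
total(data=[16, 14, 25, 11, 24])
  total(data=[14, 25, 11, 24])
    total(data=[25, 11, 24])
      total(data=[11, 24])
        total(data=[24])
          total(data=[])
          -> return 0
        -> return 24
      -> return 35
    -> return 60
  -> return 74
-> return 90

Final answer: 90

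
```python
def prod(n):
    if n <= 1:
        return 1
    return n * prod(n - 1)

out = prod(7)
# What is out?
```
Call trace:
prod(n=7)
  prod(n=6)
    prod(n=5)
      prod(n=4)
        prod(n=3)
          prod(n=2)
            prod(n=1)
            -> return 1
          -> return 2
        -> return 6
      -> return 24
    -> return 120
  -> return 720
-> return 5040

Final answer: 5040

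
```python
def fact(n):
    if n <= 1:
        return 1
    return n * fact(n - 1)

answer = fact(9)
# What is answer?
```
Call trace:
fact(n=9)
  fact(n=8)
    fact(n=7)
      fact(n=6)
        fact(n=5)
          fact(n=4)
            fact(n=3)
              fact(n=2)
                fact(n=1)
                -> return 1
              -> return 2
            -> return 6
          -> return 24
        -> return 120
      -> return 720
    -> return 5040
  -> return 40320
-> return 362880

Final answer: 362880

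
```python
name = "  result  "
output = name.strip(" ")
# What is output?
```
Trace:
  name='  result  '
  name='  result  ', output='result'

Final answer: 'result'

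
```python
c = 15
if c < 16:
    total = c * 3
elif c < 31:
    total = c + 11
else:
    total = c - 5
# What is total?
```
Trace:
  c=15
  c=15, total=45

Final answer: 45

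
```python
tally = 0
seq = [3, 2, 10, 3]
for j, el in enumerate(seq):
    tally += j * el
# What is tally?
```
Trace:
  tally=0
  tally=0, j=0, el=3
  tally=2, j=1, el=2
  tally=22, j=2, el=10
  tally=31, j=3, el=3

Final answer: 31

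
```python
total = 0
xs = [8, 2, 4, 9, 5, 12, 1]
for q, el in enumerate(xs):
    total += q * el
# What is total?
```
Trace:
  total=0
  total=0, q=0, el=8
  total=2, q=1, el=2
  total=10, q=2, el=4
  total=37, q=3, el=9
  total=57, q=4, el=5
  total=117, q=5, el=12
  total=123, q=6, el=1

Final answer: 123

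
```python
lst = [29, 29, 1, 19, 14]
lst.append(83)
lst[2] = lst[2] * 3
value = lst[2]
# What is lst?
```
Trace:
  lst=[29, 29, 1, 19, 14]
  lst=[29, 29, 1, 19, 14, 83]
  lst=[29, 29, 3, 19, 14, 83]
  lst=[29, 29, 3, 19, 14, 83], value=3

Final answer: [29, 29, 3, 19, 14, 83]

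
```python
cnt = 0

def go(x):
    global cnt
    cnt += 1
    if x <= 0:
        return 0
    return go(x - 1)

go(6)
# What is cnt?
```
Call trace:
go(x=6)
  go(x=5)
    go(x=4)
      go(x=3)
        go(x=2)
          go(x=1)
            go(x=0)
            -> return 0
          -> return 0
        -> return 0
      -> return 0
    -> return 0
  -> return 0
-> return 0

cnt is incremented once per call. go is entered once for each x = 6, 5, 4, 3, 2, 1, 0 (the x <= 0 call returns without recursing), i.e. 6 + 1 calls.
cnt = 7

Final answer: 7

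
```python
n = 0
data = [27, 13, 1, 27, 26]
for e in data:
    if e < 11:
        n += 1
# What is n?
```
Trace:
  n=0
  n=0, e=27
  n=0, e=13
  n=1, e=1
  n=1, e=27
  n=1, e=26

Final answer: 1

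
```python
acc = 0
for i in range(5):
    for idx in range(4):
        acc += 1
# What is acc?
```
Trace:
  acc=0
  acc=1, i=0, idx=0
  acc=2, i=0, idx=1
  acc=3, i=0, idx=2
  acc=4, i=0, idx=3
  acc=5, i=1, idx=0
  acc=6, i=1, idx=1
  acc=7, i=1, idx=2
  acc=8, i=1, idx=3
  acc=9, i=2, idx=0
  acc=10, i=2, idx=1
  acc=11, i=2, idx=2
  acc=12, i=2, idx=3
  acc=13, i=3, idx=0
  acc=14, i=3, idx=1
  acc=15, i=3, idx=2
  acc=16, i=3, idx=3
  acc=17, i=4, idx=0
  acc=18, i=4, idx=1
  acc=19, i=4, idx=2
  acc=20, i=4, idx=3

Final answer: 20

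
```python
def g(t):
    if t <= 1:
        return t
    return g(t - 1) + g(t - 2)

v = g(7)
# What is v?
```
Call trace (a repeated sub-call is expanded the first time; later identical calls just restate its return value):
g(t=7)
  g(t=6)
    g(t=5)
      g(t=4)
        g(t=3)
          g(t=2)
            g(t=1)
            -> return 1
            g(t=0)
            -> return 0
          -> return 1
          g(t=1)
          -> return 1
        -> return 2
        g(t=2) -> return 1  (same call as traced above)
      -> return 3
      g(t=3) -> return 2  (same call as traced above)
    -> return 5
    g(t=4) -> return 3  (same call as traced above)
  -> return 8
  g(t=5) -> return 5  (same call as traced above)
-> return 13

Final answer: 13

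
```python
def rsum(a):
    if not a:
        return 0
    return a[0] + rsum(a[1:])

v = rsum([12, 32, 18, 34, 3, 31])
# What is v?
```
Call trace:
rsum(a=[12, 32, 18, 34, 3, 31])
  rsum(a=[32, 18, 34, 3, 31])
    rsum(a=[18, 34, 3, 31])
      rsum(a=[34, 3, 31])
        rsum(a=[3, 31])
          rsum(a=[31])
            rsum(a=[])
            -> return 0
          -> return 31
        -> return 34
      -> return 68
    -> return 86
  -> return 118
-> return 130

Final answer: 130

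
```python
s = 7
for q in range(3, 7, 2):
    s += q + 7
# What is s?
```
Trace:
  s=7
  s=17, q=3
  s=29, q=5

Final answer: 29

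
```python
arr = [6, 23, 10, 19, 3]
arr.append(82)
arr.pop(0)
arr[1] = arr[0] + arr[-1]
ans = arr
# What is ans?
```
Trace:
  arr=[6, 23, 10, 19, 3]
  arr=[6, 23, 10, 19, 3, 82]
  arr=[23, 10, 19, 3, 82]
  arr=[23, 105, 19, 3, 82]
  arr=[23, 105, 19, 3, 82], ans=[23, 105, 19, 3, 82]

Final answer: [23, 105, 19, 3, 82]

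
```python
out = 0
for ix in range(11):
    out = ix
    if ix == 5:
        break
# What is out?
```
Trace:
  out=0
  out=0, ix=0
  out=1, ix=1
  out=2, ix=2
  out=3, ix=3
  out=4, ix=4
  out=5, ix=5

Final answer: 5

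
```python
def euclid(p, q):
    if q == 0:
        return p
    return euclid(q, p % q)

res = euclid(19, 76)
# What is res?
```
Call trace:
euclid(p=19, q=76)
  euclid(p=76, q=19)
    euclid(p=19, q=0)
    -> return 19
  -> return 19
-> return 19

Final answer: 19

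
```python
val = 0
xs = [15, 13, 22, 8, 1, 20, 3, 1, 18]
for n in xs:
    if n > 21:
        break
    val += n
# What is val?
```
Trace:
  val=0
  val=15, n=15
  val=28, n=13
  val=28, n=22

Final answer: 28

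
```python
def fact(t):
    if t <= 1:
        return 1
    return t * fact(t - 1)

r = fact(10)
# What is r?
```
Call trace:
fact(t=10)
  fact(t=9)
    fact(t=8)
      fact(t=7)
        fact(t=6)
          fact(t=5)
            fact(t=4)
              fact(t=3)
                fact(t=2)
                  fact(t=1)
                  -> return 1
                -> return 2
              -> return 6
            -> return 24
          -> return 120
        -> return 720
      -> return 5040
    -> return 40320
  -> return 362880
-> return 3628800

Final answer: 3628800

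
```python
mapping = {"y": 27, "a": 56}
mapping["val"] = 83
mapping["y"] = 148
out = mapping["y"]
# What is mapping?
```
Trace:
  mapping={'y': 27, 'a': 56}
  mapping={'y': 27, 'a': 56, 'val': 83}
  mapping={'y': 148, 'a': 56, 'val': 83}
  mapping={'y': 148, 'a': 56, 'val': 83}, out=148

Final answer: {'y': 148, 'a': 56, 'val': 83}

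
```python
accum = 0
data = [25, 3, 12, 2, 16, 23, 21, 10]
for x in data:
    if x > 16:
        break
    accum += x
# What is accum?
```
Trace:
  accum=0
  accum=0, x=25

Final answer: 0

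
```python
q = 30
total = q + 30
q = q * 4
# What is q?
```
Trace:
  q=30
  q=30, total=60
  q=120, total=60

Final answer: 120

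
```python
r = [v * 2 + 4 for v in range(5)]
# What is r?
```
Trace:
  v=0
  v=1
  v=2
  v=3
  v=4
  r=[4, 6, 8, 10, 12]

Final answer: [4, 6, 8, 10, 12]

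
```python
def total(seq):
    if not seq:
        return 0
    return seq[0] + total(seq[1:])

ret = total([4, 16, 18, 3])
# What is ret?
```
Call trace:
total(seq=[4, 16, 18, 3])
  total(seq=[16, 18, 3])
    total(seq=[18, 3])
      total(seq=[3])
        total(seq=[])
        -> return 0
      -> return 3
    -> return 21
  -> return 37
-> return 41

Final answer: 41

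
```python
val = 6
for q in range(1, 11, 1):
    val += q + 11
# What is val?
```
Trace:
  val=6
  val=18, q=1
  val=31, q=2
  val=45, q=3
  val=60, q=4
  val=76, q=5
  val=93, q=6
  val=111, q=7
  val=130, q=8
  val=150, q=9
  val=171, q=10

Final answer: 171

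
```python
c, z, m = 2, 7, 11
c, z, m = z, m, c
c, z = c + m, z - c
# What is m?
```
Trace:
  c=2, z=7, m=11
  c=7, z=11, m=2
  c=9, z=4, m=2

Final answer: 2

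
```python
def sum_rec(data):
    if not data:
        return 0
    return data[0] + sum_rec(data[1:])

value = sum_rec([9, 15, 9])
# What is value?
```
Call trace:
sum_rec(data=[9, 15, 9])
  sum_rec(data=[15, 9])
    sum_rec(data=[9])
      sum_rec(data=[])
      -> return 0
    -> return 9
  -> return 24
-> return 33

Final answer: 33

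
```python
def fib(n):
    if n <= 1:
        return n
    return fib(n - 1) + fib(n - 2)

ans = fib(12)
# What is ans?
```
Call trace (a repeated sub-call is expanded the first time; later identical calls just restate its return value):
fib(n=12)
  fib(n=11)
    fib(n=10)
      fib(n=9)
        fib(n=8)
          fib(n=7)
            fib(n=6)
              fib(n=5)
                fib(n=4)
                  fib(n=3)
                    fib(n=2)
                      fib(n=1)
                      -> return 1
                      fib(n=0)
                      -> return 0
                    -> return 1
                    fib(n=1)
                    -> return 1
                  -> return 2
                  fib(n=2) -> return 1  (same call as traced above)
                -> return 3
                fib(n=3) -> return 2  (same call as traced above)
              -> return 5
              fib(n=4) -> return 3  (same call as traced above)
            -> return 8
            fib(n=5) -> return 5  (same call as traced above)
          -> return 13
          fib(n=6) -> return 8  (same call as traced above)
        -> return 21
        fib(n=7) -> return 13  (same call as traced above)
      -> return 34
      fib(n=8) -> return 21  (same call as traced above)
    -> return 55
    fib(n=9) -> return 34  (same call as traced above)
  -> return 89
  fib(n=10) -> return 55  (same call as traced above)
-> return 144

Final answer: 144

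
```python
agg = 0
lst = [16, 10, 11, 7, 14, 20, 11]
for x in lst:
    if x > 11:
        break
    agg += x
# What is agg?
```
Trace:
  agg=0
  agg=0, x=16

Final answer: 0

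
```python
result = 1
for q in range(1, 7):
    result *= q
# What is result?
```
Trace:
  result=1
  result=1, q=1
  result=2, q=2
  result=6, q=3
  result=24, q=4
  result=120, q=5
  result=720, q=6

Final answer: 720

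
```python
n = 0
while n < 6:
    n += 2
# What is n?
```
Trace:
  n=0
  n=2
  n=4
  n=6

Final answer: 6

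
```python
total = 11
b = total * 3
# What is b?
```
Trace:
  total=11
  total=11, b=33

Final answer: 33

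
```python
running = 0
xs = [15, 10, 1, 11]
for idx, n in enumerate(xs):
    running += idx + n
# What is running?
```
Trace:
  running=0
  running=15, idx=0, n=15
  running=26, idx=1, n=10
  running=29, idx=2, n=1
  running=43, idx=3, n=11

Final answer: 43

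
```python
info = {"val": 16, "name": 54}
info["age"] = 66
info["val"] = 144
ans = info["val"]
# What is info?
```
Trace:
  info={'val': 16, 'name': 54}
  info={'val': 16, 'name': 54, 'age': 66}
  info={'val': 144, 'name': 54, 'age': 66}
  info={'val': 144, 'name': 54, 'age': 66}, ans=144

Final answer: {'val': 144, 'name': 54, 'age': 66}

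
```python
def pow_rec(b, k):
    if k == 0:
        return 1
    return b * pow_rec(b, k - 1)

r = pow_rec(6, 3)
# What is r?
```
Call trace:
pow_rec(b=6, k=3)
  pow_rec(b=6, k=2)
    pow_rec(b=6, k=1)
      pow_rec(b=6, k=0)
      -> return 1
    -> return 6
  -> return 36
-> return 216

Final answer: 216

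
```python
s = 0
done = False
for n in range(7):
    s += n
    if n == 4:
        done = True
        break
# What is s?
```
Trace:
  s=0
  s=0, done=False
  s=0, done=False, n=0
  s=1, done=False, n=1
  s=3, done=False, n=2
  s=6, done=False, n=3
  s=10, done=True, n=4

Final answer: 10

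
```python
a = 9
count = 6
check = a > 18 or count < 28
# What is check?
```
Trace:
  a=9
  a=9, count=6
  a=9, count=6, check=True

Final answer: True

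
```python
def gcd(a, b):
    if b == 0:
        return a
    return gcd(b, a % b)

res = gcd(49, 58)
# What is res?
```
Call trace:
gcd(a=49, b=58)
  gcd(a=58, b=49)
    gcd(a=49, b=9)
      gcd(a=9, b=4)
        gcd(a=4, b=1)
          gcd(a=1, b=0)
          -> return 1
        -> return 1
      -> return 1
    -> return 1
  -> return 1
-> return 1

Final answer: 1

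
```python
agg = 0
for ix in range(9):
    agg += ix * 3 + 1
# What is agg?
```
Trace:
  agg=0
  agg=1, ix=0
  agg=5, ix=1
  agg=12, ix=2
  agg=22, ix=3
  agg=35, ix=4
  agg=51, ix=5
  agg=70, ix=6
  agg=92, ix=7
  agg=117, ix=8

Final answer: 117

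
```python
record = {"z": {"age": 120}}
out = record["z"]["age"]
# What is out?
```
Trace:
  record={'z': {'age': 120}}
  record={'z': {'age': 120}}, out=120

Final answer: 120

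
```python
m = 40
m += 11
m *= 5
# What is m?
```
Trace:
  m=40
  m=51
  m=255

Final answer: 255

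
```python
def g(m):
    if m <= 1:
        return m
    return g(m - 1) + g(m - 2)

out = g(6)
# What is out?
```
Call trace (a repeated sub-call is expanded the first time; later identical calls just restate its return value):
g(m=6)
  g(m=5)
    g(m=4)
      g(m=3)
        g(m=2)
          g(m=1)
          -> return 1
          g(m=0)
          -> return 0
        -> return 1
        g(m=1)
        -> return 1
      -> return 2
      g(m=2) -> return 1  (same call as traced above)
    -> return 3
    g(m=3) -> return 2  (same call as traced above)
  -> return 5
  g(m=4) -> return 3  (same call as traced above)
-> return 8

Final answer: 8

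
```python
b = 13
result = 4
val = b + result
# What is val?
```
Trace:
  b=13
  b=13, result=4
  b=13, result=4, val=17

Final answer: 17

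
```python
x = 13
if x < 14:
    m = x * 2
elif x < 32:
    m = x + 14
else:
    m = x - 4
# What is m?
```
Trace:
  x=13
  x=13, m=26

Final answer: 26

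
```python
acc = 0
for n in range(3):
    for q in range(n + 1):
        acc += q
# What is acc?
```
Trace:
  acc=0
  acc=0, n=0, q=0
  acc=0, n=1, q=0
  acc=1, n=1, q=1
  acc=1, n=2, q=0
  acc=2, n=2, q=1
  acc=4, n=2, q=2

Final answer: 4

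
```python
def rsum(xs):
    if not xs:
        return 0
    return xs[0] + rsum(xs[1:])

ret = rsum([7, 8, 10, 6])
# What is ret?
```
Call trace:
rsum(xs=[7, 8, 10, 6])
  rsum(xs=[8, 10, 6])
    rsum(xs=[10, 6])
      rsum(xs=[6])
        rsum(xs=[])
        -> return 0
      -> return 6
    -> return 16
  -> return 24
-> return 31

Final answer: 31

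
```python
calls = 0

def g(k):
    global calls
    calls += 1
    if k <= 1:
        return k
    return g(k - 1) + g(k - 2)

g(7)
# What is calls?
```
Call trace (a repeated sub-call is expanded the first time; later identical calls just restate its return value):
g(k=7)
  g(k=6)
    g(k=5)
      g(k=4)
        g(k=3)
          g(k=2)
            g(k=1)
            -> return 1
            g(k=0)
            -> return 0
          -> return 1
          g(k=1)
          -> return 1
        -> return 2
        g(k=2) -> return 1  (same call as traced above)
      -> return 3
      g(k=3) -> return 2  (same call as traced above)
    -> return 5
    g(k=4) -> return 3  (same call as traced above)
  -> return 8
  g(k=5) -> return 5  (same call as traced above)
-> return 13

calls is incremented once per call, so count the calls in each subtree. Let C(k) = number of calls made by g(k).
C(0) = C(1) = 1 (base case, no recursion); C(k) = 1 + C(k - 1) + C(k - 2) otherwise.
C(2) = 1 + C(1) + C(0) = 1 + 1 + 1 = 3
C(3) = 1 + C(2) + C(1) = 1 + 3 + 1 = 5
C(4) = 1 + C(3) + C(2) = 1 + 5 + 3 = 9
C(5) = 1 + C(4) + C(3) = 1 + 9 + 5 = 15
C(6) = 1 + C(5) + C(4) = 1 + 15 + 9 = 25
C(7) = 1 + C(6) + C(5) = 1 + 25 + 15 = 41
calls = C(7) = 41

Final answer: 41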